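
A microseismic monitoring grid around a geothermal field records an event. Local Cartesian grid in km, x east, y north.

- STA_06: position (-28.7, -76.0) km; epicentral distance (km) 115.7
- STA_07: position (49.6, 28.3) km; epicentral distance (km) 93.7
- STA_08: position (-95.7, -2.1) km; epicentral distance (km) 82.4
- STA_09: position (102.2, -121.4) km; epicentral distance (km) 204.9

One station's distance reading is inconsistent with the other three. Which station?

Solve using three stations at a time. Using STA_06, STA_08, STA_09 (subtract circle equations pairwise → linear system) gives (x, y) ≈ (-24.4, 39.8).
Distances from that point to each station vs reported:
  STA_06: calculated 115.9 vs reported 115.7 → residual 0.2 km
  STA_07: calculated 74.9 vs reported 93.7 → residual 18.8 km
  STA_08: calculated 82.7 vs reported 82.4 → residual 0.3 km
  STA_09: calculated 205.0 vs reported 204.9 → residual 0.1 km
STA_06, STA_08, STA_09 are mutually consistent (residuals ≈ 0); STA_07 is off by 18.8 km.

STA_07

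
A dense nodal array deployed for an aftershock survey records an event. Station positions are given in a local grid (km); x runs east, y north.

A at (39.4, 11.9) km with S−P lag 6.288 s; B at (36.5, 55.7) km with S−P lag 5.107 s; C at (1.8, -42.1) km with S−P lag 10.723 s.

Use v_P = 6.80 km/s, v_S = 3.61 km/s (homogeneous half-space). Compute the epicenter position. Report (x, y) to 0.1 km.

Distance from S−P lag: d = Δt · v_P v_S / (v_P − v_S) = Δt · (6.80·3.61)/(6.80−3.61) ≈ 7.6953·Δt.
So d_A = 48.39, d_B = 39.30, d_C = 82.52 km.
Circle about each station: (x − 39.4)² + (y − 11.9)² = 48.39²; (x − 36.5)² + (y − 55.7)² = 39.30²; (x − 1.8)² + (y + 42.1)² = 82.52².
Subtracting the A equation from the B and C equations removes the quadratic terms:
-5.8 x + 87.6 y = 3537.87
-75.2 x − 108.0 y = -4386.28
Solving the 2×2 system: x ≈ 0.3, y ≈ 40.4 km.
Check against A (with the unrounded x, y): √((x − 39.4)²+(y − 11.9)²) = 48.39 ≈ 48.39 km. ✓

0.3 km east, 40.4 km north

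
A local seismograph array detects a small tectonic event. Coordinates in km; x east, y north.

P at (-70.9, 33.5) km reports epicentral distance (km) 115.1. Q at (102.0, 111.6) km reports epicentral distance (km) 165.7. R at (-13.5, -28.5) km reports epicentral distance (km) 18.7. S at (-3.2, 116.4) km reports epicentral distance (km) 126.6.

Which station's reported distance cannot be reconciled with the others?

P

Solve using three stations at a time. Using Q, R, S (subtract circle equations pairwise → linear system) gives (x, y) ≈ (-10.6, -10.0).
Distances from that point to each station vs reported:
  P: calculated 74.4 vs reported 115.1 → residual 40.7 km
  Q: calculated 165.7 vs reported 165.7 → residual 0.0 km
  R: calculated 18.7 vs reported 18.7 → residual 0.0 km
  S: calculated 126.6 vs reported 126.6 → residual 0.0 km
Q, R, S are mutually consistent (residuals ≈ 0); P is off by 40.7 km.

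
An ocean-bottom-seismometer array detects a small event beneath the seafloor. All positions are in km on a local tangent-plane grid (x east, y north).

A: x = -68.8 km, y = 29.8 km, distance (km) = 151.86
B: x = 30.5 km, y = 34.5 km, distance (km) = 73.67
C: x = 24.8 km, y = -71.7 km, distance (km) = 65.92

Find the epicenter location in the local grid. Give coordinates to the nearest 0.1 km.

(72.4, -26.1)

Circle about each station: (x + 68.8)² + (y − 29.8)² = 151.86²; (x − 30.5)² + (y − 34.5)² = 73.67²; (x − 24.8)² + (y + 71.7)² = 65.92².
Subtracting the A equation from the B and C equations removes the quadratic terms:
198.6 x + 9.4 y = 14133.21
187.2 x − 203.0 y = 18850.46
Solving the 2×2 system: x ≈ 72.4, y ≈ -26.1 km.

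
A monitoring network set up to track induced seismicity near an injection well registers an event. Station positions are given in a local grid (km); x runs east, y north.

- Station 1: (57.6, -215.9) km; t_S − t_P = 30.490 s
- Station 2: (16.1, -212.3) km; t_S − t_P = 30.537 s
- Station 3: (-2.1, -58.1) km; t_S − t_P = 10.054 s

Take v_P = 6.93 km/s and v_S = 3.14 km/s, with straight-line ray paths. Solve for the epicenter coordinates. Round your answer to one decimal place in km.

(53.0, -40.9)

Distance from S−P lag: d = Δt · v_P v_S / (v_P − v_S) = Δt · (6.93·3.14)/(6.93−3.14) ≈ 5.7415·Δt.
So d_Station 1 = 175.06, d_Station 2 = 175.33, d_Station 3 = 57.72 km.
Circle about each station: (x − 57.6)² + (y + 215.9)² = 175.06²; (x − 16.1)² + (y + 212.3)² = 175.33²; (x + 2.1)² + (y + 58.1)² = 57.72².
Subtracting the Station 1 equation from the Station 2 and Station 3 equations removes the quadratic terms:
-83.0 x + 7.2 y = -4694.68
-119.4 x + 315.6 y = -19236.14
Solving the 2×2 system: x ≈ 53.0, y ≈ -40.9 km.
Check against Station 1 (with the unrounded x, y): √((x − 57.6)²+(y + 215.9)²) = 175.07 ≈ 175.06 km. ✓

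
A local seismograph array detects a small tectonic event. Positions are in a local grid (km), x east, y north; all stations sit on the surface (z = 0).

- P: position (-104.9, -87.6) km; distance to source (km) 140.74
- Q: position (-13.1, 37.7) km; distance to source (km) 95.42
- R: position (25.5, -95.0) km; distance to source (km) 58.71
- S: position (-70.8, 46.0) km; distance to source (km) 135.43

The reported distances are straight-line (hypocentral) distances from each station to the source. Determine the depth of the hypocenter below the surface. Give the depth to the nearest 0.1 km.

Each station gives a sphere (x−x_i)² + (y−y_i)² + z² = d_i² (stations at z=0).
Subtracting the P sphere from Q and R: z² cancels, leaving linear equations in x and y:
183.6 x + 250.6 y = -6382.10
260.8 x − 14.8 y = 7358.36
Solving: x ≈ 25.701, y ≈ -44.297 km (keep extra digits for the depth step; rounded: 25.7, -44.3).
Then from the P sphere: z² = 140.74² − (x + 104.9)² − (y + 87.6)² with x = 25.701, y = -44.297, so z ≈ 29.597 ≈ 29.6 km.

depth ≈ 29.6 km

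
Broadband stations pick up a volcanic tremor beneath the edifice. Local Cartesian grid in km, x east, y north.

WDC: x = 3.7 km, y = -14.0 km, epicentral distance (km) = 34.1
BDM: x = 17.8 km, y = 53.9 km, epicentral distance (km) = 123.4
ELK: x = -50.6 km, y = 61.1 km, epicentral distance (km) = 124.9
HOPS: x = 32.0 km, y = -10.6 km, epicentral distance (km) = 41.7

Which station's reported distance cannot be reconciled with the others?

Solve using three stations at a time. Using WDC, ELK, HOPS (subtract circle equations pairwise → linear system) gives (x, y) ≈ (11.8, -47.0).
Distances from that point to each station vs reported:
  WDC: calculated 34.0 vs reported 34.1 → residual 0.1 km
  BDM: calculated 101.1 vs reported 123.4 → residual 22.3 km
  ELK: calculated 124.9 vs reported 124.9 → residual 0.0 km
  HOPS: calculated 41.6 vs reported 41.7 → residual 0.1 km
WDC, ELK, HOPS are mutually consistent (residuals ≈ 0); BDM is off by 22.3 km.

BDM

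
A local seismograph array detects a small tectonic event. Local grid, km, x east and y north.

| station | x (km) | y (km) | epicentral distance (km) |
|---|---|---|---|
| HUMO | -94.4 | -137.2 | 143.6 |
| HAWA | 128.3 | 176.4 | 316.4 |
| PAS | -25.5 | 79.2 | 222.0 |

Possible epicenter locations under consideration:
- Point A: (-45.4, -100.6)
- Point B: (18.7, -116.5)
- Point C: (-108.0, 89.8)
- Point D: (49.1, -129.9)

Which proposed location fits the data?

Point D

For each candidate, compare |candidate − station| to the reported distance:
Point A: residuals HUMO 82.4, HAWA 10.6, PAS 41.1 → max 82.4 km
Point B: residuals HUMO 28.6, HAWA 3.7, PAS 21.4 → max 28.6 km
Point C: residuals HUMO 83.8, HAWA 64.7, PAS 138.8 → max 138.8 km
Point D: residuals HUMO 0.1, HAWA 0.0, PAS 0.0 → max 0.1 km
Only Point D has all residuals ≈ 0.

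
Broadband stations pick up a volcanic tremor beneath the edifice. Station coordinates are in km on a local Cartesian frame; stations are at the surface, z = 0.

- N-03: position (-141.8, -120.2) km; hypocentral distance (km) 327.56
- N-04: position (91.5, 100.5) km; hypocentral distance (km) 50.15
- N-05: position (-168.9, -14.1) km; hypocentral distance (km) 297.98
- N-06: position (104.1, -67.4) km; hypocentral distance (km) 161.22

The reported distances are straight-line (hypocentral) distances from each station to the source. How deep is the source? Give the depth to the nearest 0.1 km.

Each station gives a sphere (x−x_i)² + (y−y_i)² + z² = d_i² (stations at z=0).
Subtracting the N-03 sphere from N-04 and N-05: z² cancels, leaving linear equations in x and y:
466.6 x + 441.4 y = 88697.75
-54.2 x + 212.2 y = 12674.21
Solving: x ≈ 107.594, y ≈ 87.209 km (keep extra digits for the depth step; rounded: 107.6, 87.2).
Then from the N-03 sphere: z² = 327.56² − (x + 141.8)² − (y + 120.2)² with x = 107.594, y = 87.209, so z ≈ 45.604 ≈ 45.6 km.
Check against N-06 (with the unrounded solution): distance 161.23 ≈ 161.22 km. ✓

45.6 km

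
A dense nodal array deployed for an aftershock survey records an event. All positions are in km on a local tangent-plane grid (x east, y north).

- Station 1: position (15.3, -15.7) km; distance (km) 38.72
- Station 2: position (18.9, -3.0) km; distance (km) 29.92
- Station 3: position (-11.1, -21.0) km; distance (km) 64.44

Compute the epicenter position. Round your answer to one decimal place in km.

47.5 km east, 5.8 km north

Circle about each station: (x − 15.3)² + (y + 15.7)² = 38.72²; (x − 18.9)² + (y + 3.0)² = 29.92²; (x + 11.1)² + (y + 21.0)² = 64.44².
Subtracting pairs of circle equations eliminates x²+y² and gives linear equations (the radical axes):
7.2 x + 25.4 y = 489.66
-52.8 x − 10.6 y = -2569.65
Solving the 2×2 system: x ≈ 47.5, y ≈ 5.8 km.
Check against Station 1 (with the unrounded x, y): √((x − 15.3)²+(y + 15.7)²) = 38.73 ≈ 38.72 km. ✓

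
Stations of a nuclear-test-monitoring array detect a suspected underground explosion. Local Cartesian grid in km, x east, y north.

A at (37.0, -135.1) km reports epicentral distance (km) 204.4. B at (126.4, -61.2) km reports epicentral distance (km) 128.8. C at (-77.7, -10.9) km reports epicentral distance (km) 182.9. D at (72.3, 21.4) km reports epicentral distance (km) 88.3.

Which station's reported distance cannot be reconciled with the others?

Solve using three stations at a time. Using A, B, C (subtract circle equations pairwise → linear system) gives (x, y) ≈ (89.9, 62.3).
Distances from that point to each station vs reported:
  A: calculated 204.4 vs reported 204.4 → residual 0.0 km
  B: calculated 128.8 vs reported 128.8 → residual 0.0 km
  C: calculated 182.9 vs reported 182.9 → residual 0.0 km
  D: calculated 44.6 vs reported 88.3 → residual 43.7 km
A, B, C are mutually consistent (residuals ≈ 0); D is off by 43.7 km.

D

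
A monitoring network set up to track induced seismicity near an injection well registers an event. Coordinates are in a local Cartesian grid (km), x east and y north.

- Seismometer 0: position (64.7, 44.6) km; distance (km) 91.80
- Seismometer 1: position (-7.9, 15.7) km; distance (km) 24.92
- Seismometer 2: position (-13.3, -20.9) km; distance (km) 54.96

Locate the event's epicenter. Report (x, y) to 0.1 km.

Circle about each station: (x − 64.7)² + (y − 44.6)² = 91.80²; (x + 7.9)² + (y − 15.7)² = 24.92²; (x + 13.3)² + (y + 20.9)² = 54.96².
Subtracting the Seismometer 0 equation from the Seismometer 1 and Seismometer 2 equations removes the quadratic terms:
-145.2 x − 57.8 y = 1939.88
-156.0 x − 131.0 y = -154.91
Solving the 2×2 system: x ≈ -26.3, y ≈ 32.5 km.
Check against Seismometer 0 (with the unrounded x, y): √((x − 64.7)²+(y − 44.6)²) = 91.80 ≈ 91.80 km. ✓

x ≈ -26.3 km, y ≈ 32.5 km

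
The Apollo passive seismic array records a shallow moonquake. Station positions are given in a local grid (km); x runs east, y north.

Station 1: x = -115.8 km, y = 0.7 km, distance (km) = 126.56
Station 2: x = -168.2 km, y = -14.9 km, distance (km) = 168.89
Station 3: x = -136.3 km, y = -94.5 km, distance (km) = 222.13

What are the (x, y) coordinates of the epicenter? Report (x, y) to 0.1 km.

Circle about each station: (x + 115.8)² + (y − 0.7)² = 126.56²; (x + 168.2)² + (y + 14.9)² = 168.89²; (x + 136.3)² + (y + 94.5)² = 222.13².
Subtracting the Station 1 equation from the Station 2 and Station 3 equations removes the quadratic terms:
-104.8 x − 31.2 y = 2596.72
-41.0 x − 190.4 y = -19226.49
Solving the 2×2 system: x ≈ -58.6, y ≈ 113.6 km.

x ≈ -58.6 km, y ≈ 113.6 km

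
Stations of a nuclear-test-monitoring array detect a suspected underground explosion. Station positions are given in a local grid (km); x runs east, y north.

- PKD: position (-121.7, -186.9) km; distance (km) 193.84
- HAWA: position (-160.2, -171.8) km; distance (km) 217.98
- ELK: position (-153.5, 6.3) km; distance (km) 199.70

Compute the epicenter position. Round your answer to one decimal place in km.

x ≈ 31.7 km, y ≈ -68.4 km

Circle about each station: (x + 121.7)² + (y + 186.9)² = 193.84²; (x + 160.2)² + (y + 171.8)² = 217.98²; (x + 153.5)² + (y − 6.3)² = 199.70².
Subtracting the PKD equation from the HAWA and ELK equations removes the quadratic terms:
-77.0 x + 30.2 y = -4504.55
-63.6 x + 386.4 y = -28446.70
Solving the 2×2 system: x ≈ 31.7, y ≈ -68.4 km.
Check against PKD (with the unrounded x, y): √((x + 121.7)²+(y + 186.9)²) = 193.81 ≈ 193.84 km. ✓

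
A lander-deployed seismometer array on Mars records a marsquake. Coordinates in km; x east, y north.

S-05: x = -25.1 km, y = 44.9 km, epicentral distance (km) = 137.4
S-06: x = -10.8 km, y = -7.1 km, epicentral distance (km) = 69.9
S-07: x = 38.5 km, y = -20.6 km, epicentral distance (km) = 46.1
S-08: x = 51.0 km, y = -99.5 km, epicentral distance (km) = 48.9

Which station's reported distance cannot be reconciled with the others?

S-06

Solve using three stations at a time. Using S-05, S-07, S-08 (subtract circle equations pairwise → linear system) gives (x, y) ≈ (69.9, -54.4).
Distances from that point to each station vs reported:
  S-05: calculated 137.4 vs reported 137.4 → residual 0.0 km
  S-06: calculated 93.5 vs reported 69.9 → residual 23.6 km
  S-07: calculated 46.1 vs reported 46.1 → residual 0.0 km
  S-08: calculated 48.9 vs reported 48.9 → residual 0.0 km
S-05, S-07, S-08 are mutually consistent (residuals ≈ 0); S-06 is off by 23.6 km.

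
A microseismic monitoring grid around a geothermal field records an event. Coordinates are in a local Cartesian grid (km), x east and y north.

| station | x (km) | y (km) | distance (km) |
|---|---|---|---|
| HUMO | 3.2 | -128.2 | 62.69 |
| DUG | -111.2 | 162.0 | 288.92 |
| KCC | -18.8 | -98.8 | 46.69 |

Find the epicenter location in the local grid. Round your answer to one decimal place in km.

Circle about each station: (x − 3.2)² + (y + 128.2)² = 62.69²; (x + 111.2)² + (y − 162.0)² = 288.92²; (x + 18.8)² + (y + 98.8)² = 46.69².
Subtracting the HUMO equation from the DUG and KCC equations removes the quadratic terms:
-228.8 x + 580.4 y = -57380.77
-44.0 x + 58.8 y = -4580.52
Solving the 2×2 system: x ≈ -59.2, y ≈ -122.2 km.

-59.2 km east, -122.2 km north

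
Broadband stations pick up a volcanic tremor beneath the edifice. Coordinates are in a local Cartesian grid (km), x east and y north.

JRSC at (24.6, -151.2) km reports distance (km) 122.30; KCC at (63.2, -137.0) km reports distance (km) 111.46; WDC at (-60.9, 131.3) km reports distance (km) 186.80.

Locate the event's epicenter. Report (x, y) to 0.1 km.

Circle about each station: (x − 24.6)² + (y + 151.2)² = 122.30²; (x − 63.2)² + (y + 137.0)² = 111.46²; (x + 60.9)² + (y − 131.3)² = 186.80².
Subtracting the JRSC equation from the KCC and WDC equations removes the quadratic terms:
77.2 x + 28.4 y = 1830.60
-171.0 x + 565.0 y = -22455.05
Solving the 2×2 system: x ≈ 34.5, y ≈ -29.3 km.

x ≈ 34.5 km, y ≈ -29.3 km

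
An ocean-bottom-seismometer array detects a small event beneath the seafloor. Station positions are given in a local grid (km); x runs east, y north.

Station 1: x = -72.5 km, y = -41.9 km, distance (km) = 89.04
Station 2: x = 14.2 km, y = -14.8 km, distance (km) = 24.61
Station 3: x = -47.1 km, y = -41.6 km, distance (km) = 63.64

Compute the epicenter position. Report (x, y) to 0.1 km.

Circle about each station: (x + 72.5)² + (y + 41.9)² = 89.04²; (x − 14.2)² + (y + 14.8)² = 24.61²; (x + 47.1)² + (y + 41.6)² = 63.64².
Subtracting the Station 1 equation from the Station 2 and Station 3 equations removes the quadratic terms:
173.4 x + 54.2 y = 731.29
50.8 x + 0.6 y = 815.18
Solving the 2×2 system: x ≈ 16.5, y ≈ -39.3 km.
Check against Station 1 (with the unrounded x, y): √((x + 72.5)²+(y + 41.9)²) = 89.05 ≈ 89.04 km. ✓

(16.5, -39.3)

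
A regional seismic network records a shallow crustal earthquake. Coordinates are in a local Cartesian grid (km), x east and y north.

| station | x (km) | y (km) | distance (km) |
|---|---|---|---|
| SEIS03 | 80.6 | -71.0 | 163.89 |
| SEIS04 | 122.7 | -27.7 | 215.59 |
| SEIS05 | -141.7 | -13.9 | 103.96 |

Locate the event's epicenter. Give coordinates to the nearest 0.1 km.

Circle about each station: (x − 80.6)² + (y + 71.0)² = 163.89²; (x − 122.7)² + (y + 27.7)² = 215.59²; (x + 141.7)² + (y + 13.9)² = 103.96².
Subtracting the SEIS03 equation from the SEIS04 and SEIS05 equations removes the quadratic terms:
84.2 x + 86.6 y = -15333.90
-444.6 x + 114.2 y = 24786.99
Solving the 2×2 system: x ≈ -81.0, y ≈ -98.3 km.
Check against SEIS03 (with the unrounded x, y): √((x − 80.6)²+(y + 71.0)²) = 163.89 ≈ 163.89 km. ✓

(-81.0, -98.3)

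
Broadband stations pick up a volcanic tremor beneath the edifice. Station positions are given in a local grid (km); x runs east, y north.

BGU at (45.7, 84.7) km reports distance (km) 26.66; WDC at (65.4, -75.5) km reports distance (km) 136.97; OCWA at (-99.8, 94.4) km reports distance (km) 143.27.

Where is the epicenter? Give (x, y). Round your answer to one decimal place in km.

Circle about each station: (x − 45.7)² + (y − 84.7)² = 26.66²; (x − 65.4)² + (y + 75.5)² = 136.97²; (x + 99.8)² + (y − 94.4)² = 143.27².
Subtracting the BGU equation from the WDC and OCWA equations removes the quadratic terms:
39.4 x − 320.4 y = -17335.20
-291.0 x + 19.4 y = -10206.72
Solving the 2×2 system: x ≈ 39.0, y ≈ 58.9 km.

(39.0, 58.9)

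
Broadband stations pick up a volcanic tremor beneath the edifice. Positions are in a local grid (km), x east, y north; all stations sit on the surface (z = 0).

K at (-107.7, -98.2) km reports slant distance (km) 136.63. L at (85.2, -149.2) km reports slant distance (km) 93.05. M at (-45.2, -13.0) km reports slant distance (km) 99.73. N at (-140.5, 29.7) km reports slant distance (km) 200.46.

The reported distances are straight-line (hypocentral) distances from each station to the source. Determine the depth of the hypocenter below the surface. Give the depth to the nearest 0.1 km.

depth ≈ 19.3 km

Each station gives a sphere (x−x_i)² + (y−y_i)² + z² = d_i² (stations at z=0).
Subtracting the K sphere from L and M: z² cancels, leaving linear equations in x and y:
385.8 x − 102.0 y = 18286.60
125.0 x + 170.4 y = -10308.81
Solving: x ≈ 26.303, y ≈ -79.793 km (keep extra digits for the depth step; rounded: 26.3, -79.8).
Then from the K sphere: z² = 136.63² − (x + 107.7)² − (y + 98.2)² with x = 26.303, y = -79.793, so z ≈ 19.291 ≈ 19.3 km.
Check against N (with the unrounded solution): distance 200.46 ≈ 200.46 km. ✓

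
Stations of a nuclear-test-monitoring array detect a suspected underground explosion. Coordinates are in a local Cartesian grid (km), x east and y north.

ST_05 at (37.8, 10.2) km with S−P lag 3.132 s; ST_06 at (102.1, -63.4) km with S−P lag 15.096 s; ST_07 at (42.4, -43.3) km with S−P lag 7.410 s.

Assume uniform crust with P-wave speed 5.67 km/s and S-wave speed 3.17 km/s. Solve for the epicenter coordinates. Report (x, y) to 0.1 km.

(16.4, 3.2)

Distance from S−P lag: d = Δt · v_P v_S / (v_P − v_S) = Δt · (5.67·3.17)/(5.67−3.17) ≈ 7.1896·Δt.
So d_ST_05 = 22.52, d_ST_06 = 108.53, d_ST_07 = 53.27 km.
Circle about each station: (x − 37.8)² + (y − 10.2)² = 22.52²; (x − 102.1)² + (y + 63.4)² = 108.53²; (x − 42.4)² + (y + 43.3)² = 53.27².
Subtracting the ST_05 equation from the ST_06 and ST_07 equations removes the quadratic terms:
128.6 x − 147.2 y = 1639.48
9.2 x − 107.0 y = -190.77
Solving the 2×2 system: x ≈ 16.4, y ≈ 3.2 km.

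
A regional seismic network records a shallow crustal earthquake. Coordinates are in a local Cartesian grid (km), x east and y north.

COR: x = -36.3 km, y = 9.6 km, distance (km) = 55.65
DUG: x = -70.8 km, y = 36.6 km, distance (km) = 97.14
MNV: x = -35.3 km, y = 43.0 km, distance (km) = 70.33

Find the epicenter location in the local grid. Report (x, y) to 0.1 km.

Circle about each station: (x + 36.3)² + (y − 9.6)² = 55.65²; (x + 70.8)² + (y − 36.6)² = 97.14²; (x + 35.3)² + (y − 43.0)² = 70.33².
Subtracting the COR equation from the DUG and MNV equations removes the quadratic terms:
-69.0 x + 54.0 y = -1396.91
2.0 x + 66.8 y = -164.15
Solving the 2×2 system: x ≈ 17.9, y ≈ -3.0 km.
Check against COR (with the unrounded x, y): √((x + 36.3)²+(y − 9.6)²) = 55.65 ≈ 55.65 km. ✓

x ≈ 17.9 km, y ≈ -3.0 km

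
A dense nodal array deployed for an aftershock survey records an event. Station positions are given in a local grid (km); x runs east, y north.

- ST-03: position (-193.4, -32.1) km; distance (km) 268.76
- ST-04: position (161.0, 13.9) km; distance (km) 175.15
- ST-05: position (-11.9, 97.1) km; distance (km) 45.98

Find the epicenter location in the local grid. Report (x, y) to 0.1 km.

x ≈ 25.1 km, y ≈ 124.4 km

Circle about each station: (x + 193.4)² + (y + 32.1)² = 268.76²; (x − 161.0)² + (y − 13.9)² = 175.15²; (x + 11.9)² + (y − 97.1)² = 45.98².
Subtracting the ST-03 equation from the ST-04 and ST-05 equations removes the quadratic terms:
708.8 x + 92.0 y = 29234.66
363.0 x + 258.4 y = 41253.83
Solving the 2×2 system: x ≈ 25.1, y ≈ 124.4 km.
Check against ST-03 (with the unrounded x, y): √((x + 193.4)²+(y + 32.1)²) = 268.76 ≈ 268.76 km. ✓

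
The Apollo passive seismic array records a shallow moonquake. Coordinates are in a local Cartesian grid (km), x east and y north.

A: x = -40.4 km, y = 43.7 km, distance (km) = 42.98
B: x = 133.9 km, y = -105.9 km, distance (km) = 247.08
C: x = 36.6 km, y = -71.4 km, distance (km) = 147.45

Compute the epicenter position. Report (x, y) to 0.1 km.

(-77.5, 22.0)

Circle about each station: (x + 40.4)² + (y − 43.7)² = 42.98²; (x − 133.9)² + (y + 105.9)² = 247.08²; (x − 36.6)² + (y + 71.4)² = 147.45².
Subtracting the A equation from the B and C equations removes the quadratic terms:
348.6 x − 299.2 y = -33599.08
154.0 x − 230.2 y = -16998.55
Solving the 2×2 system: x ≈ -77.5, y ≈ 22.0 km.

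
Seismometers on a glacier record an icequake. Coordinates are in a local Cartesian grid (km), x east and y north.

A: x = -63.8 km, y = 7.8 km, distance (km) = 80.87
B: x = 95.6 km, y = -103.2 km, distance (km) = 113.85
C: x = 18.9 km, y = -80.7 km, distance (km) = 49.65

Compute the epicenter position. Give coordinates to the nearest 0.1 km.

Circle about each station: (x + 63.8)² + (y − 7.8)² = 80.87²; (x − 95.6)² + (y + 103.2)² = 113.85²; (x − 18.9)² + (y + 80.7)² = 49.65².
Subtracting the A equation from the B and C equations removes the quadratic terms:
318.8 x − 222.0 y = 9236.45
165.4 x − 177.0 y = 6813.25
Solving the 2×2 system: x ≈ 6.2, y ≈ -32.7 km.

6.2 km east, -32.7 km north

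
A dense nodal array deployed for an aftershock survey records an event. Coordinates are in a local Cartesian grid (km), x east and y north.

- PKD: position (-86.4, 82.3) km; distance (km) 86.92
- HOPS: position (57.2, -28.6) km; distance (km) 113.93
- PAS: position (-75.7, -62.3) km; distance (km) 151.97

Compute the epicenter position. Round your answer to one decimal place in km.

(-0.4, 69.7)

Circle about each station: (x + 86.4)² + (y − 82.3)² = 86.92²; (x − 57.2)² + (y + 28.6)² = 113.93²; (x + 75.7)² + (y + 62.3)² = 151.97².
Subtracting pairs of circle equations eliminates x²+y² and gives linear equations (the radical axes):
287.2 x − 221.8 y = -15573.41
21.4 x − 289.2 y = -20166.26
Solving the 2×2 system: x ≈ -0.4, y ≈ 69.7 km.
Check against PKD (with the unrounded x, y): √((x + 86.4)²+(y − 82.3)²) = 86.92 ≈ 86.92 km. ✓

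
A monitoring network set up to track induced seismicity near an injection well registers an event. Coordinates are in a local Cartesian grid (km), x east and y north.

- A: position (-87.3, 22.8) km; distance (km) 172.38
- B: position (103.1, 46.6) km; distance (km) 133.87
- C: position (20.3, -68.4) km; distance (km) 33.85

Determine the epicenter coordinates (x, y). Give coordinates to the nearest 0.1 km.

x ≈ 52.9 km, y ≈ -77.5 km

Circle about each station: (x + 87.3)² + (y − 22.8)² = 172.38²; (x − 103.1)² + (y − 46.6)² = 133.87²; (x − 20.3)² + (y + 68.4)² = 33.85².
Subtracting the A equation from the B and C equations removes the quadratic terms:
380.8 x + 47.6 y = 16453.73
215.2 x − 182.4 y = 25518.56
Solving the 2×2 system: x ≈ 52.9, y ≈ -77.5 km.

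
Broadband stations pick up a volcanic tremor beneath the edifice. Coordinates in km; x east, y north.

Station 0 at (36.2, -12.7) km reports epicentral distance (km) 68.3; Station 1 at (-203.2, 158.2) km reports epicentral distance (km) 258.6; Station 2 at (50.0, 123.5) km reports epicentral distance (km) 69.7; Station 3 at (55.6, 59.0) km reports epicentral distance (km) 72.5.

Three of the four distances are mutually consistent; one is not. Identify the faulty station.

Solve using three stations at a time. Using Station 0, Station 1, Station 2 (subtract circle equations pairwise → linear system) gives (x, y) ≈ (34.2, 55.6).
Distances from that point to each station vs reported:
  Station 0: calculated 68.3 vs reported 68.3 → residual 0.0 km
  Station 1: calculated 258.6 vs reported 258.6 → residual 0.0 km
  Station 2: calculated 69.7 vs reported 69.7 → residual 0.0 km
  Station 3: calculated 21.7 vs reported 72.5 → residual 50.8 km
Station 0, Station 1, Station 2 are mutually consistent (residuals ≈ 0); Station 3 is off by 50.8 km.

Station 3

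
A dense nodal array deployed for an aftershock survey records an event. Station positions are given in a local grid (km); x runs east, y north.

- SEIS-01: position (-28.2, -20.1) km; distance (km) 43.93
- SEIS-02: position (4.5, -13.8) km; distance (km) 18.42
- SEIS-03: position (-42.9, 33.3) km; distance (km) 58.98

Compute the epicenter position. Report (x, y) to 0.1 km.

Circle about each station: (x + 28.2)² + (y + 20.1)² = 43.93²; (x − 4.5)² + (y + 13.8)² = 18.42²; (x + 42.9)² + (y − 33.3)² = 58.98².
Subtracting pairs of circle equations eliminates x²+y² and gives linear equations (the radical axes):
65.4 x + 12.6 y = 601.99
-29.4 x + 106.8 y = 201.25
Solving the 2×2 system: x ≈ 8.4, y ≈ 4.2 km.

8.4 km east, 4.2 km north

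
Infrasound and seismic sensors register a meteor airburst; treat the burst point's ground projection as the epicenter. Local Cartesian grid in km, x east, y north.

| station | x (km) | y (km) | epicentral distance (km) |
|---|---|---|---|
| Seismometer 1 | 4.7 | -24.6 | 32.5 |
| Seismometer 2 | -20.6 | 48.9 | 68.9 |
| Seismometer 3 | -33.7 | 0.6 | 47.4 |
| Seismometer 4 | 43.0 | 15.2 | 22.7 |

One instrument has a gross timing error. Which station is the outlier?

Solve using three stations at a time. Using Seismometer 1, Seismometer 2, Seismometer 4 (subtract circle equations pairwise → linear system) gives (x, y) ≈ (27.0, -0.9).
Distances from that point to each station vs reported:
  Seismometer 1: calculated 32.5 vs reported 32.5 → residual 0.0 km
  Seismometer 2: calculated 68.9 vs reported 68.9 → residual 0.0 km
  Seismometer 3: calculated 60.7 vs reported 47.4 → residual 13.3 km
  Seismometer 4: calculated 22.7 vs reported 22.7 → residual 0.0 km
Seismometer 1, Seismometer 2, Seismometer 4 are mutually consistent (residuals ≈ 0); Seismometer 3 is off by 13.3 km.

Seismometer 3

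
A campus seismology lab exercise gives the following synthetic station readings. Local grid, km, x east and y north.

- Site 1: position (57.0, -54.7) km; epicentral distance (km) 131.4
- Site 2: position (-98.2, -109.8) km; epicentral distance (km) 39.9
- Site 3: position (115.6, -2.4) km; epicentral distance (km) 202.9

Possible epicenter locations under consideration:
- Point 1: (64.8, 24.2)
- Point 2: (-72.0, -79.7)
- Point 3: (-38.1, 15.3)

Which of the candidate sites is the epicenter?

Point 2

For each candidate, compare |candidate − station| to the reported distance:
Point 1: residuals Site 1 52.1, Site 2 171.1, Site 3 145.6 → max 171.1 km
Point 2: residuals Site 1 0.0, Site 2 0.0, Site 3 0.0 → max 0.0 km
Point 3: residuals Site 1 13.3, Site 2 98.9, Site 3 48.2 → max 98.9 km
Only Point 2 has all residuals ≈ 0.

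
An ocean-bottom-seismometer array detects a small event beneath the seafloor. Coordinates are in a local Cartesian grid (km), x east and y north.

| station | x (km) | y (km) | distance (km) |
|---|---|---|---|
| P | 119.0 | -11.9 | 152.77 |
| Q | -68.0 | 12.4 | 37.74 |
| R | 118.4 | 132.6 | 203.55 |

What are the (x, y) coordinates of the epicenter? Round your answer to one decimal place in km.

Circle about each station: (x − 119.0)² + (y + 11.9)² = 152.77²; (x + 68.0)² + (y − 12.4)² = 37.74²; (x − 118.4)² + (y − 132.6)² = 203.55².
Subtracting pairs of circle equations eliminates x²+y² and gives linear equations (the radical axes):
-374.0 x + 48.6 y = 12389.52
-1.2 x + 289.0 y = -795.22
Solving the 2×2 system: x ≈ -33.5, y ≈ -2.9 km.

(-33.5, -2.9)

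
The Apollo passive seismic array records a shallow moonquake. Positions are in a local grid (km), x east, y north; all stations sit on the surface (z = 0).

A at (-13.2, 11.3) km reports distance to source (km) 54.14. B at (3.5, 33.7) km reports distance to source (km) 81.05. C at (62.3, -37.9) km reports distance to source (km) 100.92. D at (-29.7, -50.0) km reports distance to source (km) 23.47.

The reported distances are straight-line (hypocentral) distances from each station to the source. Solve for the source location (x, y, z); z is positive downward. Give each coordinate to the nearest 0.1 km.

Each station gives a sphere (x−x_i)² + (y−y_i)² + z² = d_i² (stations at z=0).
Subtracting the A sphere from B and C: z² cancels, leaving linear equations in x and y:
33.4 x + 44.8 y = -2791.95
151.0 x − 98.4 y = -2237.94
Solving: x ≈ -37.307, y ≈ -34.507 km (keep extra digits for the depth step; rounded: -37.3, -34.5).
Then from the A sphere: z² = 54.14² − (x + 13.2)² − (y − 11.3)² with x = -37.307, y = -34.507, so z ≈ 15.865 ≈ 15.9 km.

x ≈ -37.3 km, y ≈ -34.5 km, depth ≈ 15.9 km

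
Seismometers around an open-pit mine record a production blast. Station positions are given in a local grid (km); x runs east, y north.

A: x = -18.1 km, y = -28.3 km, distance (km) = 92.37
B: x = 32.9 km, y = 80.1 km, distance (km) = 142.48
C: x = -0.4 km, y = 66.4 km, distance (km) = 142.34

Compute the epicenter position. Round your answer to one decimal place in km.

69.5 km east, -57.6 km north

Circle about each station: (x + 18.1)² + (y + 28.3)² = 92.37²; (x − 32.9)² + (y − 80.1)² = 142.48²; (x + 0.4)² + (y − 66.4)² = 142.34².
Subtracting the A equation from the B and C equations removes the quadratic terms:
102.0 x + 216.8 y = -5398.41
35.4 x + 189.4 y = -8447.84
Solving the 2×2 system: x ≈ 69.5, y ≈ -57.6 km.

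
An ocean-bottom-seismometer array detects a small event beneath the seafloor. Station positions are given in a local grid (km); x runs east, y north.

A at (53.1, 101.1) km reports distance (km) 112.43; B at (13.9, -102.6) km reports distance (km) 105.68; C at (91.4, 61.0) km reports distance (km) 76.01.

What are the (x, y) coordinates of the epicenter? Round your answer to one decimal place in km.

Circle about each station: (x − 53.1)² + (y − 101.1)² = 112.43²; (x − 13.9)² + (y + 102.6)² = 105.68²; (x − 91.4)² + (y − 61.0)² = 76.01².
Subtracting pairs of circle equations eliminates x²+y² and gives linear equations (the radical axes):
-78.4 x − 407.4 y = -848.61
76.6 x − 80.2 y = 5897.12
Solving the 2×2 system: x ≈ 65.9, y ≈ -10.6 km.
Check against A (with the unrounded x, y): √((x − 53.1)²+(y − 101.1)²) = 112.43 ≈ 112.43 km. ✓

65.9 km east, -10.6 km north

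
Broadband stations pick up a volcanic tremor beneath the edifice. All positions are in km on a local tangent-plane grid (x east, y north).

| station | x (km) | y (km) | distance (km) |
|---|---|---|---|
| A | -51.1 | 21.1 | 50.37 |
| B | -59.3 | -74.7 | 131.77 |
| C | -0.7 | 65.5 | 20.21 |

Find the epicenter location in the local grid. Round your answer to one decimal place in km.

Circle about each station: (x + 51.1)² + (y − 21.1)² = 50.37²; (x + 59.3)² + (y + 74.7)² = 131.77²; (x + 0.7)² + (y − 65.5)² = 20.21².
Subtracting the A equation from the B and C equations removes the quadratic terms:
-16.4 x − 191.6 y = -8786.04
100.8 x + 88.8 y = 3363.01
Solving the 2×2 system: x ≈ -7.6, y ≈ 46.5 km.

(-7.6, 46.5)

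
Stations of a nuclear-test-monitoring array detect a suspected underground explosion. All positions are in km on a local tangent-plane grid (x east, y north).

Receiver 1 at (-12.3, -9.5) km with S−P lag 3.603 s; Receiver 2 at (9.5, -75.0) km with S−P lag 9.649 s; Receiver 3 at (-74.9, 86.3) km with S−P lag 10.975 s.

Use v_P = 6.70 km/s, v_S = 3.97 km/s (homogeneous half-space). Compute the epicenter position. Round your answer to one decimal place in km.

x ≈ 8.2 km, y ≈ 19.0 km

Distance from S−P lag: d = Δt · v_P v_S / (v_P − v_S) = Δt · (6.70·3.97)/(6.70−3.97) ≈ 9.7432·Δt.
So d_Receiver 1 = 35.10, d_Receiver 2 = 94.01, d_Receiver 3 = 106.93 km.
Circle about each station: (x + 12.3)² + (y + 9.5)² = 35.10²; (x − 9.5)² + (y + 75.0)² = 94.01²; (x + 74.9)² + (y − 86.3)² = 106.93².
Subtracting pairs of circle equations eliminates x²+y² and gives linear equations (the radical axes):
43.6 x − 131.0 y = -2132.16
-125.2 x + 191.6 y = 2614.15
Solving the 2×2 system: x ≈ 8.2, y ≈ 19.0 km.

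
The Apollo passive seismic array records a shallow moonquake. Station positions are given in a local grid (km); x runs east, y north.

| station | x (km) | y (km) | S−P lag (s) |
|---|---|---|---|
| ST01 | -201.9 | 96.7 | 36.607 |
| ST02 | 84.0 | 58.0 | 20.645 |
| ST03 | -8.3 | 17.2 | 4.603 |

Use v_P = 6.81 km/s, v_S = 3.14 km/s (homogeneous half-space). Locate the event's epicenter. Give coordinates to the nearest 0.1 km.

(-16.3, -8.4)

Distance from S−P lag: d = Δt · v_P v_S / (v_P − v_S) = Δt · (6.81·3.14)/(6.81−3.14) ≈ 5.8265·Δt.
So d_ST01 = 213.29, d_ST02 = 120.29, d_ST03 = 26.82 km.
Circle about each station: (x + 201.9)² + (y − 96.7)² = 213.29²; (x − 84.0)² + (y − 58.0)² = 120.29²; (x + 8.3)² + (y − 17.2)² = 26.82².
Subtracting the ST01 equation from the ST02 and ST03 equations removes the quadratic terms:
571.8 x − 77.4 y = -8671.56
387.2 x − 159.0 y = -4976.46
Solving the 2×2 system: x ≈ -16.3, y ≈ -8.4 km.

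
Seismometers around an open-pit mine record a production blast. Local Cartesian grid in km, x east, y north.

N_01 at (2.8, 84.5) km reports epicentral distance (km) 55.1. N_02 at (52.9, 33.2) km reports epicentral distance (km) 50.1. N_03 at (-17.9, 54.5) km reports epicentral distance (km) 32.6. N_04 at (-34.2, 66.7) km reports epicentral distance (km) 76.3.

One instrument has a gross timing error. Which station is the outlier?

N_04

Solve using three stations at a time. Using N_01, N_02, N_03 (subtract circle equations pairwise → linear system) gives (x, y) ≈ (2.9, 29.4).
Distances from that point to each station vs reported:
  N_01: calculated 55.1 vs reported 55.1 → residual 0.0 km
  N_02: calculated 50.1 vs reported 50.1 → residual 0.0 km
  N_03: calculated 32.6 vs reported 32.6 → residual 0.0 km
  N_04: calculated 52.6 vs reported 76.3 → residual 23.7 km
N_01, N_02, N_03 are mutually consistent (residuals ≈ 0); N_04 is off by 23.7 km.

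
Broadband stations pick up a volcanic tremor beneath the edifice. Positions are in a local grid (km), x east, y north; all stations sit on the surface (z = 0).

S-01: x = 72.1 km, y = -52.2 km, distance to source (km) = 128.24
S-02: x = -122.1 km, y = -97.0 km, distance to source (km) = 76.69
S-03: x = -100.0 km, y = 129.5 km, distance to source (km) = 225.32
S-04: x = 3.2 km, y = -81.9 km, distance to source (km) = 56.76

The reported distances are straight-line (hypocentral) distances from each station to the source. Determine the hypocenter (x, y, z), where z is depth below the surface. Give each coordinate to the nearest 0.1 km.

x ≈ -48.9 km, y ≈ -88.9 km, depth ≈ 21.4 km

Each station gives a sphere (x−x_i)² + (y−y_i)² + z² = d_i² (stations at z=0).
Subtracting the S-01 sphere from S-02 and S-03: z² cancels, leaving linear equations in x and y:
-388.4 x − 89.6 y = 26958.30
-344.2 x + 363.4 y = -15476.60
Solving: x ≈ -48.899, y ≈ -88.904 km (keep extra digits for the depth step; rounded: -48.9, -88.9).
Then from the S-01 sphere: z² = 128.24² − (x − 72.1)² − (y + 52.2)² with x = -48.899, y = -88.904, so z ≈ 21.391 ≈ 21.4 km.
Check against S-04 (with the unrounded solution): distance 56.75 ≈ 56.76 km. ✓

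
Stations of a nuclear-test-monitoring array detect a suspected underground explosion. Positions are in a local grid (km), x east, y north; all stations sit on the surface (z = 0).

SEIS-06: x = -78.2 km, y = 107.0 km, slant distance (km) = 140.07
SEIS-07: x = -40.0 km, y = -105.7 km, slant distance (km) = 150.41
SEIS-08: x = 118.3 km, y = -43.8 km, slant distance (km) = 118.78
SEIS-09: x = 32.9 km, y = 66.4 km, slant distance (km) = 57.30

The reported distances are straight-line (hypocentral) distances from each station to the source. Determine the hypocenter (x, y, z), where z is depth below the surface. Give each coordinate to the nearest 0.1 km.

(27.7, 23.3, 37.4)

Each station gives a sphere (x−x_i)² + (y−y_i)² + z² = d_i² (stations at z=0).
Subtracting the SEIS-06 sphere from SEIS-07 and SEIS-08: z² cancels, leaving linear equations in x and y:
76.4 x − 425.4 y = -7795.31
393.0 x − 301.6 y = 3860.01
Solving: x ≈ 27.703, y ≈ 23.300 km (keep extra digits for the depth step; rounded: 27.7, 23.3).
Then from the SEIS-06 sphere: z² = 140.07² − (x + 78.2)² − (y − 107.0)² with x = 27.703, y = 23.300, so z ≈ 37.396 ≈ 37.4 km.
Check against SEIS-09 (with the unrounded solution): distance 57.30 ≈ 57.30 km. ✓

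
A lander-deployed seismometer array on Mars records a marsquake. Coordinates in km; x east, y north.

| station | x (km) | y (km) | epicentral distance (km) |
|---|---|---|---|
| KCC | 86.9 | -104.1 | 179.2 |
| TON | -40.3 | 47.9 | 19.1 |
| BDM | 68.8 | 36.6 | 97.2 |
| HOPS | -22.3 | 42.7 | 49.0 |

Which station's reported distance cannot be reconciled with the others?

Solve using three stations at a time. Using KCC, TON, BDM (subtract circle equations pairwise → linear system) gives (x, y) ≈ (-28.3, 33.1).
Distances from that point to each station vs reported:
  KCC: calculated 179.2 vs reported 179.2 → residual 0.0 km
  TON: calculated 19.0 vs reported 19.1 → residual 0.1 km
  BDM: calculated 97.2 vs reported 97.2 → residual 0.0 km
  HOPS: calculated 11.3 vs reported 49.0 → residual 37.7 km
KCC, TON, BDM are mutually consistent (residuals ≈ 0); HOPS is off by 37.7 km.

HOPS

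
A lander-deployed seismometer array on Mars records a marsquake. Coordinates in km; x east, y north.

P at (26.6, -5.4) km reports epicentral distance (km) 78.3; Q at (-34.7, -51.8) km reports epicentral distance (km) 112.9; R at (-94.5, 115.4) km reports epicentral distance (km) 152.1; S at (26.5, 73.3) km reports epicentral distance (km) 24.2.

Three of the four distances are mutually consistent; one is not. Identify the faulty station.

Solve using three stations at a time. Using P, R, S (subtract circle equations pairwise → linear system) gives (x, y) ≈ (50.4, 69.2).
Distances from that point to each station vs reported:
  P: calculated 78.3 vs reported 78.3 → residual 0.0 km
  Q: calculated 148.0 vs reported 112.9 → residual 35.1 km
  R: calculated 152.1 vs reported 152.1 → residual 0.0 km
  S: calculated 24.3 vs reported 24.2 → residual 0.1 km
P, R, S are mutually consistent (residuals ≈ 0); Q is off by 35.1 km.

Q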